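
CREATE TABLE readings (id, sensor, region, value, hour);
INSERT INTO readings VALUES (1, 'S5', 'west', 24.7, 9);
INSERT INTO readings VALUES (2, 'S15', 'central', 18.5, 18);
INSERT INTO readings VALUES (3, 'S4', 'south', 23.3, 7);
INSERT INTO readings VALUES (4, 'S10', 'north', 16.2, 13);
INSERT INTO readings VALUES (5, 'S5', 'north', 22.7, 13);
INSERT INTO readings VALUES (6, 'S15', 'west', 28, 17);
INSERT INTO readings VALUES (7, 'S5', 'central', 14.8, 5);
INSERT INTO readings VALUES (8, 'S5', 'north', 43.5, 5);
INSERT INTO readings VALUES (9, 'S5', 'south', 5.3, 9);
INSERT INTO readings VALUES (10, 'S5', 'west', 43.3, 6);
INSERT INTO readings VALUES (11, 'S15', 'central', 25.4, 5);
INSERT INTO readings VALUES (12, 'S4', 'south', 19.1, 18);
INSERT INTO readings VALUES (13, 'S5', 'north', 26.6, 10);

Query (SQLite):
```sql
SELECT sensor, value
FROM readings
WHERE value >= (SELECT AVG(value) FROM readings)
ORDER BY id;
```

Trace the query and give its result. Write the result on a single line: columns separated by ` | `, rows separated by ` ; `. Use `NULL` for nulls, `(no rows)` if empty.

S5 | 24.7 ; S15 | 28 ; S5 | 43.5 ; S5 | 43.3 ; S15 | 25.4 ; S5 | 26.6

Scalar subquery: AVG(value) over all readings rows = 23.953846 (≈; comparison uses full precision).
Keep rows where value >= that value.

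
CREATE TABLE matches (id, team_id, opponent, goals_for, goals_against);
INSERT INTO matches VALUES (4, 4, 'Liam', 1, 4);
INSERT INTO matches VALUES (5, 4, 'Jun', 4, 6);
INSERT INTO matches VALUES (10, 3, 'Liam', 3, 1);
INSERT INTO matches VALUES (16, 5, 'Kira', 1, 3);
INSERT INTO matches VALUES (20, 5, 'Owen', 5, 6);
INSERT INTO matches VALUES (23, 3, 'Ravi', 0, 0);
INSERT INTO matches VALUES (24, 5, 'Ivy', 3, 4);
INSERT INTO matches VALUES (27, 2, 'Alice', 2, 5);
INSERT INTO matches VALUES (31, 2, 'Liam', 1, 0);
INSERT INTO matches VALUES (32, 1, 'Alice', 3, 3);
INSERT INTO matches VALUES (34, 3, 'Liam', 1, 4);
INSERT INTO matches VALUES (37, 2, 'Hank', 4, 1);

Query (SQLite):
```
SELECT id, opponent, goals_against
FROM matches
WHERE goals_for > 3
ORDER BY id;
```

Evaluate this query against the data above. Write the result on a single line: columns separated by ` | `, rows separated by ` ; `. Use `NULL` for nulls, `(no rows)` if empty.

goals_for > 3: ids {5, 20, 37}

5 | Jun | 6 ; 20 | Owen | 6 ; 37 | Hank | 1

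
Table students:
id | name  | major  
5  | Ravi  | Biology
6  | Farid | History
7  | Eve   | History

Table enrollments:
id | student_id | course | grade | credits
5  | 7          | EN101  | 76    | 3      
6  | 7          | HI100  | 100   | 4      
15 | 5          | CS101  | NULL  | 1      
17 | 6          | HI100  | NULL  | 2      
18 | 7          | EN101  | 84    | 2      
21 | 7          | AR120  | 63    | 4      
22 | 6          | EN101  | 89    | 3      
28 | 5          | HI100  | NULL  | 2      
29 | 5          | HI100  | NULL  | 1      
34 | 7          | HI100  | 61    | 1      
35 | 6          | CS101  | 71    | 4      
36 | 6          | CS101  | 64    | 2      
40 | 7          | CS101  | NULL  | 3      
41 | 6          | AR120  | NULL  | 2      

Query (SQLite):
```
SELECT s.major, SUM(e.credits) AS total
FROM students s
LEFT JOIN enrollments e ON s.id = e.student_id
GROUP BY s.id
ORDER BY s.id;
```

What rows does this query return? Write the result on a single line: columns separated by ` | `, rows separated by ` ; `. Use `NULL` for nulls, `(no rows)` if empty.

LEFT JOIN keeps every students row; unmatched ones get NULL for enrollments columns.
Group by students.id and compute SUM(e.credits). SUM over an all-NULL group is NULL.
  5: ids {15, 28, 29} → SUM(e.credits)=4
  6: ids {17, 22, 35, 36, 41} → SUM(e.credits)=13
  7: ids {5, 6, 18, 21, 34, 40} → SUM(e.credits)=17

Biology | 4 ; History | 13 ; History | 17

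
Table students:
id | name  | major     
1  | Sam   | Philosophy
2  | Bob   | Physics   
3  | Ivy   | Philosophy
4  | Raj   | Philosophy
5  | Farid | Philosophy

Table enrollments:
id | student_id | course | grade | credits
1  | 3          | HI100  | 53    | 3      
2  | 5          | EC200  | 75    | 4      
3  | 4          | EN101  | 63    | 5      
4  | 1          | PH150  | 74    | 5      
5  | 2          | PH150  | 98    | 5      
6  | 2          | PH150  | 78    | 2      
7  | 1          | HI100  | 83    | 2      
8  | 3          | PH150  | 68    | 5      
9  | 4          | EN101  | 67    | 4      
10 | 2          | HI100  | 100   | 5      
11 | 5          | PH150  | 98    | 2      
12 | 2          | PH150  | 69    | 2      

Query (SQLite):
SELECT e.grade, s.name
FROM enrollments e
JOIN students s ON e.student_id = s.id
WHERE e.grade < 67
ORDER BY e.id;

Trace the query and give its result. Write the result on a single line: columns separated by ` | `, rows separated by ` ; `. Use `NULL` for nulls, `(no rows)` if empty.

53 | Ivy ; 63 | Raj

Each enrollments row matches the students row where student_id = students.id.
Then keep rows with e.grade < 67.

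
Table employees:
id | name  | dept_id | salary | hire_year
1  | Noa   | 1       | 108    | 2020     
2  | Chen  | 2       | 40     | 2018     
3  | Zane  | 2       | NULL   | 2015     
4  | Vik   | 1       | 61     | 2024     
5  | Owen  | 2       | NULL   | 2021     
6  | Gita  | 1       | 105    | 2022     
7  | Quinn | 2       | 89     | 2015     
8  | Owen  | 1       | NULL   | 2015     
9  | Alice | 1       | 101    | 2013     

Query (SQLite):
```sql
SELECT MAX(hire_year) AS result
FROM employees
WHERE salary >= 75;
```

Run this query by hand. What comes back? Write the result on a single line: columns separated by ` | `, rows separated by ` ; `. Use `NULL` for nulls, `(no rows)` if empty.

Rows where salary >= 75 → hire_year values: [2020, 2022, 2015, 2013].
MAX of non-NULL values = 2022.

2022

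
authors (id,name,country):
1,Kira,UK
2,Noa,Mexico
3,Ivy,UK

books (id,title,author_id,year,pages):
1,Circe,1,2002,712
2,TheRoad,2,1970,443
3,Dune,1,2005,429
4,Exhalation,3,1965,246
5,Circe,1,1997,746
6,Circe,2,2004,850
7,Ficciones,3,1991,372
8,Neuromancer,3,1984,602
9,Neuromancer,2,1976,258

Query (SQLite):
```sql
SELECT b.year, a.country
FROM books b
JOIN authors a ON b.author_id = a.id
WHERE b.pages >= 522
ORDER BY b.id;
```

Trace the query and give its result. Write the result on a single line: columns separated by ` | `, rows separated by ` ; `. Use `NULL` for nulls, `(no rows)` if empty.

Each books row matches the authors row where author_id = authors.id.
Then keep rows with b.pages >= 522.

2002 | UK ; 1997 | UK ; 2004 | Mexico ; 1984 | UK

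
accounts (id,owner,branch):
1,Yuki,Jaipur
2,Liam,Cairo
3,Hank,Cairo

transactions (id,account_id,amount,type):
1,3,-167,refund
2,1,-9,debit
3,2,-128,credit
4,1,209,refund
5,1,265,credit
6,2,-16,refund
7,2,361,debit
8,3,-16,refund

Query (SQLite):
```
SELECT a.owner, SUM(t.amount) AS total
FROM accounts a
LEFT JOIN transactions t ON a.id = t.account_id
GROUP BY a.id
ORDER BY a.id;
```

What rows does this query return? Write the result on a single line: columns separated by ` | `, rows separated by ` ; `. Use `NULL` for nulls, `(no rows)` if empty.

LEFT JOIN keeps every accounts row; unmatched ones get NULL for transactions columns.
Group by accounts.id and compute SUM(t.amount). SUM over an all-NULL group is NULL.
  1: ids {2, 4, 5} → SUM(t.amount)=465
  2: ids {3, 6, 7} → SUM(t.amount)=217
  3: ids {1, 8} → SUM(t.amount)=-183

Yuki | 465 ; Liam | 217 ; Hank | -183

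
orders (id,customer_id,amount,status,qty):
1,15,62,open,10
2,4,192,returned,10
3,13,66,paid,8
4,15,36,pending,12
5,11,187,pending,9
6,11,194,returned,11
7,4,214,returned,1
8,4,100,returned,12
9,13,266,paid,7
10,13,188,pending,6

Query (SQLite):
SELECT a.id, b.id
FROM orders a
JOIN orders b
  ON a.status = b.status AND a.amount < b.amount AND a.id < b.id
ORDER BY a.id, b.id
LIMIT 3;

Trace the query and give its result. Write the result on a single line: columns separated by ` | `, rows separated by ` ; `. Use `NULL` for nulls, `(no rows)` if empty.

2 | 6 ; 2 | 7 ; 3 | 9

Pairs (a,b) with same status, a.amount < b.amount, a.id < b.id.
status groups: open:{1} paid:{3,9} pending:{4,5,10} returned:{2,6,7,8}
Ordered by (a.id, b.id); first 3.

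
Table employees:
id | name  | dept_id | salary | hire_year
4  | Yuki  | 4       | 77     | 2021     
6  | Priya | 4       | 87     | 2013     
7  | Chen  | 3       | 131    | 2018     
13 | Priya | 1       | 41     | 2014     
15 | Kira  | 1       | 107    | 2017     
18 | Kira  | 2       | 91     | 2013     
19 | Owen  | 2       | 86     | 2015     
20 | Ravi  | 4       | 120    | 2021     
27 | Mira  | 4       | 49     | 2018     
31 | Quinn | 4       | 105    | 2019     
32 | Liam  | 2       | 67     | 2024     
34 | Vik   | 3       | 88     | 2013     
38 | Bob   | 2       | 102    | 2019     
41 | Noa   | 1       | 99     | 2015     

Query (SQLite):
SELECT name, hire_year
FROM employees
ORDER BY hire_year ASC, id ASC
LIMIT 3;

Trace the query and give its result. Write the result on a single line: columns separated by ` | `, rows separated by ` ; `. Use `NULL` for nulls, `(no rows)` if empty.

Sort by hire_year asc, tiebreak id asc: (2013, id=6), (2013, id=18), (2013, id=34), (2014, id=13), (2015, id=19), (2015, id=41) …. Take first 3.

Priya | 2013 ; Kira | 2013 ; Vik | 2013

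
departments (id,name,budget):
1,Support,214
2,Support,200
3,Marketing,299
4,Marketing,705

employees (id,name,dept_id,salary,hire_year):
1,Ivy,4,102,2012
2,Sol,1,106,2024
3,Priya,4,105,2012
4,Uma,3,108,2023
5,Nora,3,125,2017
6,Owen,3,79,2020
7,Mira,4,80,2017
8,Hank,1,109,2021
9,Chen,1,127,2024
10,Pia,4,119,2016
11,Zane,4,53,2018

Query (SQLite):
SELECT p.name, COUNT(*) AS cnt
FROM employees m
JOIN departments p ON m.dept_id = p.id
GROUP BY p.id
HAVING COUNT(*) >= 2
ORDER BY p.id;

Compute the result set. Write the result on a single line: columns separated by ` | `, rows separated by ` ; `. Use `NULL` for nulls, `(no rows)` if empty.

Support | 3 ; Marketing | 3 ; Marketing | 5

Join each employees row to its departments via dept_id.
Group joined rows by departments.id; compute COUNT(*) per group.
HAVING: keep groups with count ≥ 2.
  1: ids {2, 8, 9} → COUNT(*)=3
  3: ids {4, 5, 6} → COUNT(*)=3
  4: ids {1, 3, 7, 10, 11} → COUNT(*)=5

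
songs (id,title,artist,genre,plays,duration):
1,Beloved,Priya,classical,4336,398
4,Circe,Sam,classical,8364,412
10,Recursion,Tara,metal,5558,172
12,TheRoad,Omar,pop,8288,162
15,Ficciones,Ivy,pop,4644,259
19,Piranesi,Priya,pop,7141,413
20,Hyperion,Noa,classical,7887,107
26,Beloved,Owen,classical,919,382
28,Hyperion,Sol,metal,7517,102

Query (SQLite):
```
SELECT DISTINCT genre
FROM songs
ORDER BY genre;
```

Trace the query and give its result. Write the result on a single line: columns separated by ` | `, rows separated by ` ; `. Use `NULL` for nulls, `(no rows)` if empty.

Collect distinct genre values from songs.

classical ; metal ; pop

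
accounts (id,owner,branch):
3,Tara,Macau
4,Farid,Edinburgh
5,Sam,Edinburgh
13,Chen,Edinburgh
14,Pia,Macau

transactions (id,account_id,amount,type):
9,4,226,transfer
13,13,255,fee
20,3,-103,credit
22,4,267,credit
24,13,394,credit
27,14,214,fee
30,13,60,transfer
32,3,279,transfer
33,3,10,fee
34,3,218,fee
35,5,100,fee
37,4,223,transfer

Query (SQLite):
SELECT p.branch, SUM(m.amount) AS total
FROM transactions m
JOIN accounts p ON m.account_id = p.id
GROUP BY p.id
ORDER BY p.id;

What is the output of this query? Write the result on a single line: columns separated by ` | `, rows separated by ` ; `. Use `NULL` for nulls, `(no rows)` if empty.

Macau | 404 ; Edinburgh | 716 ; Edinburgh | 100 ; Edinburgh | 709 ; Macau | 214

Join each transactions row to its accounts via account_id.
Group joined rows by accounts.id; compute SUM(m.amount) per group.
  3: ids {20, 32, 33, 34} → SUM(m.amount)=404
  4: ids {9, 22, 37} → SUM(m.amount)=716
  5: ids {35} → SUM(m.amount)=100
  13: ids {13, 24, 30} → SUM(m.amount)=709
  14: ids {27} → SUM(m.amount)=214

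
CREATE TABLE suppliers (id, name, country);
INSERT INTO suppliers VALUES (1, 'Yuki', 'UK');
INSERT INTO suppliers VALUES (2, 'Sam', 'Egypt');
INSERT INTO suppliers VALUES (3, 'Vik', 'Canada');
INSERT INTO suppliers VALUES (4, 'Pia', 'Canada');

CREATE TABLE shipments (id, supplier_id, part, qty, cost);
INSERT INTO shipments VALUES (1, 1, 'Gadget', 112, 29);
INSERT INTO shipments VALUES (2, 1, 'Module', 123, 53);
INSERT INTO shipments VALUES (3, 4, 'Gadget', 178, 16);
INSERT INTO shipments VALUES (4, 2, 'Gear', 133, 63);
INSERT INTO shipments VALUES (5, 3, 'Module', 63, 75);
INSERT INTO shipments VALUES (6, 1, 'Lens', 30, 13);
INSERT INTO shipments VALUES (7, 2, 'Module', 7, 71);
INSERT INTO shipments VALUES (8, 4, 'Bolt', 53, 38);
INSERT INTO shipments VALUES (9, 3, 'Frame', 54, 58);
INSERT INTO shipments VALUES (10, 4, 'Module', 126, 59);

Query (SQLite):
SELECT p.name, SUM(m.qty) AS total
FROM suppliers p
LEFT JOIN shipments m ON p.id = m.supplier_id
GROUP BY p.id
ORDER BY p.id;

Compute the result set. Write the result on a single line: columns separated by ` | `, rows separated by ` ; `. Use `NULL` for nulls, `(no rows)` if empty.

Yuki | 265 ; Sam | 140 ; Vik | 117 ; Pia | 357

LEFT JOIN keeps every suppliers row; unmatched ones get NULL for shipments columns.
Group by suppliers.id and compute SUM(m.qty). SUM over an all-NULL group is NULL.
  1: ids {1, 2, 6} → SUM(m.qty)=265
  2: ids {4, 7} → SUM(m.qty)=140
  3: ids {5, 9} → SUM(m.qty)=117
  4: ids {3, 8, 10} → SUM(m.qty)=357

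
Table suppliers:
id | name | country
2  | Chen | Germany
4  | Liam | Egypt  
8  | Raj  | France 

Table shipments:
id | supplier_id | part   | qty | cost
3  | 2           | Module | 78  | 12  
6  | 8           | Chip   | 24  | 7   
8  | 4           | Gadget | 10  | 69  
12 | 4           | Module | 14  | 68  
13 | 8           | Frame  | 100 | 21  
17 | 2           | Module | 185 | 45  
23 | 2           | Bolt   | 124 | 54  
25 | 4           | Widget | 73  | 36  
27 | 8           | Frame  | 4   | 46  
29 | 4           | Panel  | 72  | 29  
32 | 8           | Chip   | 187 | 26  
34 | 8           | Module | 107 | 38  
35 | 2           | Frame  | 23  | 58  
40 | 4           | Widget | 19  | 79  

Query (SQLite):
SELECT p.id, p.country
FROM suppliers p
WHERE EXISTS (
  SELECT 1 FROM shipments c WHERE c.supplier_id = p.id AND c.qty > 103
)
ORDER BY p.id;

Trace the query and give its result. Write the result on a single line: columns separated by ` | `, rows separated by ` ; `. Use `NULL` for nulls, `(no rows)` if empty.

2 | Germany ; 8 | France

For each suppliers row, check whether any shipments with matching supplier_id has qty > 103.
Keep rows where that is true.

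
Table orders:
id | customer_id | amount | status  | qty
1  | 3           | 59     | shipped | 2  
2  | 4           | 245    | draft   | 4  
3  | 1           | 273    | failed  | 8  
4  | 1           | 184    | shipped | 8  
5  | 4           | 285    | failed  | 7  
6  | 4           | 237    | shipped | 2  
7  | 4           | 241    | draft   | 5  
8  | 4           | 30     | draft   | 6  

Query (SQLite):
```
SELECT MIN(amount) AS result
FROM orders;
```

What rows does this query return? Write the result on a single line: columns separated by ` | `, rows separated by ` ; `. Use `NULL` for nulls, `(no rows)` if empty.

All amount values: [59, 245, 273, 184, 285, 237, 241, 30].
MIN of non-NULL values = 30.

30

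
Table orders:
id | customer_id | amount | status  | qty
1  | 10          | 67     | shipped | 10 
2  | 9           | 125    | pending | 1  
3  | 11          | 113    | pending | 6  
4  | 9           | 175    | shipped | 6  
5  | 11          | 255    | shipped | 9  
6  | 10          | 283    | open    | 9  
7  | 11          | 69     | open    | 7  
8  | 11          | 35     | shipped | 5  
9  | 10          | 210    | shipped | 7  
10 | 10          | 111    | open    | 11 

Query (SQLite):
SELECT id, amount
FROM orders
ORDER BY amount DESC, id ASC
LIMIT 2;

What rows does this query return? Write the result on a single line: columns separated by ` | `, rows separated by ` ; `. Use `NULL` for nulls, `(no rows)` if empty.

Sort by amount desc, tiebreak id asc: (283, id=6), (255, id=5), (210, id=9), (175, id=4), (125, id=2) …. Take first 2.

6 | 283 ; 5 | 255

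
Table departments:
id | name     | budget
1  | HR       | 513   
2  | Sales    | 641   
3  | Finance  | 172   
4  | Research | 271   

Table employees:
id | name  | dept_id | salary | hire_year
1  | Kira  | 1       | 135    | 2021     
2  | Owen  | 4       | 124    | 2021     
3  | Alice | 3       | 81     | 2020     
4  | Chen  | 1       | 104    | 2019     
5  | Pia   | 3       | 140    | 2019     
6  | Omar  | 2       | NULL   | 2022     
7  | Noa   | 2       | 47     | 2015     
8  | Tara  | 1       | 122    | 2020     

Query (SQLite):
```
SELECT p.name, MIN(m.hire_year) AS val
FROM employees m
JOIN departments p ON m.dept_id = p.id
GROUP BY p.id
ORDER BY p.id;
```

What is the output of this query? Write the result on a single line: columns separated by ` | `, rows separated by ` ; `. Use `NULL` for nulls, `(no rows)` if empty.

Join each employees row to its departments via dept_id.
Group joined rows by departments.id; compute MIN(m.hire_year) per group.
  1: ids {1, 4, 8} → MIN(m.hire_year)=2019
  2: ids {6, 7} → MIN(m.hire_year)=2015
  3: ids {3, 5} → MIN(m.hire_year)=2019
  4: ids {2} → MIN(m.hire_year)=2021

HR | 2019 ; Sales | 2015 ; Finance | 2019 ; Research | 2021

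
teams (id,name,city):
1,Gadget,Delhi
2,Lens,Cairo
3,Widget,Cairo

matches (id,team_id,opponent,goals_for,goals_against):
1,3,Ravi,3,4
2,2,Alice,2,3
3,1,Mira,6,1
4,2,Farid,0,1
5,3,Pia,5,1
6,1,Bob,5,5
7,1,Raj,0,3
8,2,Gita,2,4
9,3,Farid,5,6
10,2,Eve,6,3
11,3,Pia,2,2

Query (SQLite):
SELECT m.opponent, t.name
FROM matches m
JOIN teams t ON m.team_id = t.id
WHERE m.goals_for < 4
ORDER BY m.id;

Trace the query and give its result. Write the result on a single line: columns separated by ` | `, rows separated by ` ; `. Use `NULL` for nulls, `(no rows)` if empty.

Ravi | Widget ; Alice | Lens ; Farid | Lens ; Raj | Gadget ; Gita | Lens ; Pia | Widget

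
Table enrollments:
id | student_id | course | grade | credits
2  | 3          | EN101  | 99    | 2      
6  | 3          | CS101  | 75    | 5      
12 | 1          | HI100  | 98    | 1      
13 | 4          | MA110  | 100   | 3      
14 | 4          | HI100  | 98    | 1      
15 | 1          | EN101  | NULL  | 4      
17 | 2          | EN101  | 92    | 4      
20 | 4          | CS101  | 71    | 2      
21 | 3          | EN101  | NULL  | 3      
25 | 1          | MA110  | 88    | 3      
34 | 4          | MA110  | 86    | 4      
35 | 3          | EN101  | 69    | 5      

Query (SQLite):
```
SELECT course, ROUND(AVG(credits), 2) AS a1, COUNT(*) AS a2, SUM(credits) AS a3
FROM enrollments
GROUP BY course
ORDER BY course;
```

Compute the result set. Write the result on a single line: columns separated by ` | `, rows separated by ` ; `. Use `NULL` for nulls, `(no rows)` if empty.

CS101 | 3.5 | 2 | 7 ; EN101 | 3.6 | 5 | 18 ; HI100 | 1 | 2 | 2 ; MA110 | 3.33 | 3 | 10

Group enrollments by course.
Per group compute: ROUND(AVG(credits), 2), COUNT(*), SUM(credits).
  CS101: ids {6, 20} → ROUND(AVG(credits), 2)=3.5, COUNT(*)=2, SUM(credits)=7
  EN101: ids {2, 15, 17, 21, 35} → ROUND(AVG(credits), 2)=3.6, COUNT(*)=5, SUM(credits)=18
  HI100: ids {12, 14} → ROUND(AVG(credits), 2)=1, COUNT(*)=2, SUM(credits)=2
  MA110: ids {13, 25, 34} → ROUND(AVG(credits), 2)=3.33, COUNT(*)=3, SUM(credits)=10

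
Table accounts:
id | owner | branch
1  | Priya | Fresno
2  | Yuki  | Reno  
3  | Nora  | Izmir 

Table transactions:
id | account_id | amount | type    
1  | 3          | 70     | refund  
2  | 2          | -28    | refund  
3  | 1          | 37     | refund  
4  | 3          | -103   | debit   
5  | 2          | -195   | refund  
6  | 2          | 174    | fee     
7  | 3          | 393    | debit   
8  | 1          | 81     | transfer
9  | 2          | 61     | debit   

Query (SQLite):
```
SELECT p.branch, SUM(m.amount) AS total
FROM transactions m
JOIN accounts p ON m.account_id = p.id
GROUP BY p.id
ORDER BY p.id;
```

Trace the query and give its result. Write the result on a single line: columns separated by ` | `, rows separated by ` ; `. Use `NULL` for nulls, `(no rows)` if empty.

Fresno | 118 ; Reno | 12 ; Izmir | 360

Join each transactions row to its accounts via account_id.
Group joined rows by accounts.id; compute SUM(m.amount) per group.
  1: ids {3, 8} → SUM(m.amount)=118
  2: ids {2, 5, 6, 9} → SUM(m.amount)=12
  3: ids {1, 4, 7} → SUM(m.amount)=360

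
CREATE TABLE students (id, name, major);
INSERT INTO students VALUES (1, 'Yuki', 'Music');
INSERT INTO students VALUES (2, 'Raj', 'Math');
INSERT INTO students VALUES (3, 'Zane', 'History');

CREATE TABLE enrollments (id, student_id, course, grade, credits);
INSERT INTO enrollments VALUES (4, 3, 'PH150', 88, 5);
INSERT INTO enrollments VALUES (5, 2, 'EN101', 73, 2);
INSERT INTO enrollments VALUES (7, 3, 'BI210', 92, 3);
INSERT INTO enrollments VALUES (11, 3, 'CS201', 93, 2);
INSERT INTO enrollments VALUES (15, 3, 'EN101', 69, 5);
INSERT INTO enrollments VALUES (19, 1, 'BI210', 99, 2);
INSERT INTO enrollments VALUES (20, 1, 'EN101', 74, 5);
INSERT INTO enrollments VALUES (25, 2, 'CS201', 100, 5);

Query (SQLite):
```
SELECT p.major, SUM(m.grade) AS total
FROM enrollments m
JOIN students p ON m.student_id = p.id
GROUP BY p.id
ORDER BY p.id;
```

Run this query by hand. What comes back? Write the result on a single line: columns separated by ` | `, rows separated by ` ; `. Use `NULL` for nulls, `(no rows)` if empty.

Join each enrollments row to its students via student_id.
Group joined rows by students.id; compute SUM(m.grade) per group.
  1: ids {19, 20} → SUM(m.grade)=173
  2: ids {5, 25} → SUM(m.grade)=173
  3: ids {4, 7, 11, 15} → SUM(m.grade)=342

Music | 173 ; Math | 173 ; History | 342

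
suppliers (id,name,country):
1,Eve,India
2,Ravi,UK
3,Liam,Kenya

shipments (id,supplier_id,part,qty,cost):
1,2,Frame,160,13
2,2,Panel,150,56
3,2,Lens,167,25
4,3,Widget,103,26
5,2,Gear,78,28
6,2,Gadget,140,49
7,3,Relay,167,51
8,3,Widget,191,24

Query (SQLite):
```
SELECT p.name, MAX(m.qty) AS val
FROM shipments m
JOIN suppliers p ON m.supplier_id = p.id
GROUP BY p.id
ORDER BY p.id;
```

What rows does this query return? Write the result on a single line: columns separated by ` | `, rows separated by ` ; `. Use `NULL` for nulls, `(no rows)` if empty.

Ravi | 167 ; Liam | 191

Join each shipments row to its suppliers via supplier_id.
Group joined rows by suppliers.id; compute MAX(m.qty) per group.
  2: ids {1, 2, 3, 5, 6} → MAX(m.qty)=167
  3: ids {4, 7, 8} → MAX(m.qty)=191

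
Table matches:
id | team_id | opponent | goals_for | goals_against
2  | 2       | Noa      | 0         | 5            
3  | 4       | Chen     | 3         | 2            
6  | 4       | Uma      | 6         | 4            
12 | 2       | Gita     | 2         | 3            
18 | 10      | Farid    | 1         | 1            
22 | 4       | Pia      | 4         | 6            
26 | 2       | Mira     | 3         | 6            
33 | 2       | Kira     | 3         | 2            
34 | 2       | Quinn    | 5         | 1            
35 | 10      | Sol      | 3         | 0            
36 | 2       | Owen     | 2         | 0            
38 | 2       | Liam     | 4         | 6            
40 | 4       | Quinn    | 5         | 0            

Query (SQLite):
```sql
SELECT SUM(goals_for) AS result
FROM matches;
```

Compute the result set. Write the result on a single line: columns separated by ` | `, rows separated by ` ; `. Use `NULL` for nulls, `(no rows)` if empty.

All goals_for values: [0, 3, 6, 2, 1, 4, 3, 3, 5, 3, 2, 4, 5].
SUM of non-NULL values = 41.

41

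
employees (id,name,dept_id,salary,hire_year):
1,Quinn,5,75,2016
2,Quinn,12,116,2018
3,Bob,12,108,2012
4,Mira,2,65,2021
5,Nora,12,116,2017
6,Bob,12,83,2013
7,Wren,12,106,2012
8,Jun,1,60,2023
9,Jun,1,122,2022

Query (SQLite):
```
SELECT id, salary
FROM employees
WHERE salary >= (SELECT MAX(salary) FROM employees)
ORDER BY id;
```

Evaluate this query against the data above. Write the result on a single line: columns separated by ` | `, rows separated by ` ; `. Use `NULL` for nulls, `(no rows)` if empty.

9 | 122

Scalar subquery: MAX(salary) over all employees rows = 122.
Keep rows where salary >= that value.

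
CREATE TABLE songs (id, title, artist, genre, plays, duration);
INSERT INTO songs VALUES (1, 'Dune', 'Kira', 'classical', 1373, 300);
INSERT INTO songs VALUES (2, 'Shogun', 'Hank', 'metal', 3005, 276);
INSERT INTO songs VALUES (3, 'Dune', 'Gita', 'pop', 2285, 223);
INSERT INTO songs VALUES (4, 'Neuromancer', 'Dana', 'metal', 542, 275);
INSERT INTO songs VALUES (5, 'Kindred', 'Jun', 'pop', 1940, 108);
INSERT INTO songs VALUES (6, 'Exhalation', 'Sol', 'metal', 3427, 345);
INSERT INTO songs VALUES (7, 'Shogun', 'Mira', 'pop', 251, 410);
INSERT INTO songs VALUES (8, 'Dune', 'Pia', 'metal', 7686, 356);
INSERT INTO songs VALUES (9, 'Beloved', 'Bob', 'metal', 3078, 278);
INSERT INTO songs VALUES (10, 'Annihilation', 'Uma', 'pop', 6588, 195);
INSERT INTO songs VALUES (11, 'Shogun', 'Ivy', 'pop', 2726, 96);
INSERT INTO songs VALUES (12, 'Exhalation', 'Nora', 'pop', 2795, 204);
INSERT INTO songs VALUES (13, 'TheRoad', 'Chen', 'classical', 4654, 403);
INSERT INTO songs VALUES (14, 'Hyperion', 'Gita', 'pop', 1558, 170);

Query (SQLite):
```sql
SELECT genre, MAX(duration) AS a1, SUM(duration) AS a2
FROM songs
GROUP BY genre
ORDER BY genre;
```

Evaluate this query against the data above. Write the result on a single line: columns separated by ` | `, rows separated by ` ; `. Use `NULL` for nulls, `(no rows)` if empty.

classical | 403 | 703 ; metal | 356 | 1530 ; pop | 410 | 1406

Group songs by genre.
Per group compute: MAX(duration), SUM(duration).
  classical: ids {1, 13} → MAX(duration)=403, SUM(duration)=703
  metal: ids {2, 4, 6, 8, 9} → MAX(duration)=356, SUM(duration)=1530
  pop: ids {3, 5, 7, 10, 11, 12, 14} → MAX(duration)=410, SUM(duration)=1406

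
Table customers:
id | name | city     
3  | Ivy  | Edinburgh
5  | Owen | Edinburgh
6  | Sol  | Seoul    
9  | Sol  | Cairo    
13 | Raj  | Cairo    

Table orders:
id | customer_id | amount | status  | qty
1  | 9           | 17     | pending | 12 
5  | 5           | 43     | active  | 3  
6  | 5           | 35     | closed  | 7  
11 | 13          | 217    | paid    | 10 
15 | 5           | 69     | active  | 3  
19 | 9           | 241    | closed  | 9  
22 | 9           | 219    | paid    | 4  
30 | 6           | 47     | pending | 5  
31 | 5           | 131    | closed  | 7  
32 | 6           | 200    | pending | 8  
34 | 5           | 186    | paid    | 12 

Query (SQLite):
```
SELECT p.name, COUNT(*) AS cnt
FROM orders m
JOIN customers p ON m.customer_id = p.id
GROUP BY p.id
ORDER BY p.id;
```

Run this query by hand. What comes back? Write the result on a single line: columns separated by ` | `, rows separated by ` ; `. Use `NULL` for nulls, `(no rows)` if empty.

Join each orders row to its customers via customer_id.
Group joined rows by customers.id; compute COUNT(*) per group.
  5: ids {5, 6, 15, 31, 34} → COUNT(*)=5
  6: ids {30, 32} → COUNT(*)=2
  9: ids {1, 19, 22} → COUNT(*)=3
  13: ids {11} → COUNT(*)=1

Owen | 5 ; Sol | 2 ; Sol | 3 ; Raj | 1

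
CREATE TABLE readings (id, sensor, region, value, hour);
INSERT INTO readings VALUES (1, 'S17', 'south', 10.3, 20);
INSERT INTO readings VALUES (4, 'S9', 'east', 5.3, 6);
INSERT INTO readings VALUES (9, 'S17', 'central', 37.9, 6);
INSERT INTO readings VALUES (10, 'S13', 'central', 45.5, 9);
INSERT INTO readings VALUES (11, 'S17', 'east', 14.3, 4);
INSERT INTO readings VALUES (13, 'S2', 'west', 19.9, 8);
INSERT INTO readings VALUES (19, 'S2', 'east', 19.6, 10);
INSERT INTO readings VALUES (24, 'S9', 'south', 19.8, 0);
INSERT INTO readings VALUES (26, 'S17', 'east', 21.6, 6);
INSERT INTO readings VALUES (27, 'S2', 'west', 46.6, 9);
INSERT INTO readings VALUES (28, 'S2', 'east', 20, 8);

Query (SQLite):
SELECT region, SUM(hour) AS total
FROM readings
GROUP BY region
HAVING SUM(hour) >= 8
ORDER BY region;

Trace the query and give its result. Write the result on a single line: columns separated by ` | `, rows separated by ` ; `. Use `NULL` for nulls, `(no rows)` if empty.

central | 15 ; east | 34 ; south | 20 ; west | 17

Partition readings by region; compute SUM(hour) within each group.
HAVING: keep groups where SUM(hour) >= 8.
  central: ids {9, 10} → SUM(hour)=15
  east: ids {4, 11, 19, 26, 28} → SUM(hour)=34
  south: ids {1, 24} → SUM(hour)=20
  west: ids {13, 27} → SUM(hour)=17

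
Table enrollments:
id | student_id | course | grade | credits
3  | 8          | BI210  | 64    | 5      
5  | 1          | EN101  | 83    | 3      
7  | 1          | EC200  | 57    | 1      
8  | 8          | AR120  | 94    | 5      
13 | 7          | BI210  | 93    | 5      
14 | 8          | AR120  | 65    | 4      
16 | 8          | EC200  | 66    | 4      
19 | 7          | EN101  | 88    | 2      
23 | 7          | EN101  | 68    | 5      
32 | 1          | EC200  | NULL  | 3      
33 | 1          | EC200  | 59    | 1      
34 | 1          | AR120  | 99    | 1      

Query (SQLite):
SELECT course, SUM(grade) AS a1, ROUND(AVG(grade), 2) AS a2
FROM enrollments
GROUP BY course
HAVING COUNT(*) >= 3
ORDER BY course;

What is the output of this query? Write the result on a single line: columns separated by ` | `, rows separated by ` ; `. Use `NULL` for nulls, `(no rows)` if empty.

Group enrollments by course.
Per group compute: SUM(grade), ROUND(AVG(grade), 2).
HAVING: drop groups with fewer than 3 rows.
  AR120: ids {8, 14, 34} → SUM(grade)=258, ROUND(AVG(grade), 2)=86
  BI210: ids {3, 13} → SUM(grade)=157, ROUND(AVG(grade), 2)=78.5
  EC200: ids {7, 16, 32, 33} → SUM(grade)=182, ROUND(AVG(grade), 2)=60.67
  EN101: ids {5, 19, 23} → SUM(grade)=239, ROUND(AVG(grade), 2)=79.67

AR120 | 258 | 86 ; EC200 | 182 | 60.67 ; EN101 | 239 | 79.67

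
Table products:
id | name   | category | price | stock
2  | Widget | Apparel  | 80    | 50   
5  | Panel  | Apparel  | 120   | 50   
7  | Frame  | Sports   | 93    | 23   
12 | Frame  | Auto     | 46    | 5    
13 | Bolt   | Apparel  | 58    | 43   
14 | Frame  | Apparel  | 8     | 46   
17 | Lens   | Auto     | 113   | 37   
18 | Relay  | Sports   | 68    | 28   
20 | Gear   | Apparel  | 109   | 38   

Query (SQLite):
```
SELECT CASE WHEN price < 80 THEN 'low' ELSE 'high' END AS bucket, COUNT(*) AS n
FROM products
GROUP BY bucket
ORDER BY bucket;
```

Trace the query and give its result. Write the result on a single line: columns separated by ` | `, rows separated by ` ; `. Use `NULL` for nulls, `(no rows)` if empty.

high | 5 ; low | 4

Bucket rows by price < 80 → 'low' else 'high'; count each bucket.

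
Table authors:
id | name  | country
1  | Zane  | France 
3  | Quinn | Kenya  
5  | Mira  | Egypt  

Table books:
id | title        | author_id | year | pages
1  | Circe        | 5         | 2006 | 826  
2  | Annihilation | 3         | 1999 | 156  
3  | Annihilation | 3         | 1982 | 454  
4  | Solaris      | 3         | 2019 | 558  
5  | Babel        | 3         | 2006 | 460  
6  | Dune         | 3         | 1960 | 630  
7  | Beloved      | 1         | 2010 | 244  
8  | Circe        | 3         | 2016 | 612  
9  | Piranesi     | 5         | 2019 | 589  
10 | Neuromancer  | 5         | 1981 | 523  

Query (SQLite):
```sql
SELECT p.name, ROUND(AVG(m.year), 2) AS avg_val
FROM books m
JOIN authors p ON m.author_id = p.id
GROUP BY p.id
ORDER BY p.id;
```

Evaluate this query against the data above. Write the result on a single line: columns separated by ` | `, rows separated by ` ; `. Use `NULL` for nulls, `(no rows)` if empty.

Zane | 2010 ; Quinn | 1997 ; Mira | 2002

Join each books row to its authors via author_id.
Group joined rows by authors.id; compute ROUND(AVG(m.year), 2) per group.
  1: ids {7} → ROUND(AVG(m.year), 2)=2010
  3: ids {2, 3, 4, 5, 6, 8} → ROUND(AVG(m.year), 2)=1997
  5: ids {1, 9, 10} → ROUND(AVG(m.year), 2)=2002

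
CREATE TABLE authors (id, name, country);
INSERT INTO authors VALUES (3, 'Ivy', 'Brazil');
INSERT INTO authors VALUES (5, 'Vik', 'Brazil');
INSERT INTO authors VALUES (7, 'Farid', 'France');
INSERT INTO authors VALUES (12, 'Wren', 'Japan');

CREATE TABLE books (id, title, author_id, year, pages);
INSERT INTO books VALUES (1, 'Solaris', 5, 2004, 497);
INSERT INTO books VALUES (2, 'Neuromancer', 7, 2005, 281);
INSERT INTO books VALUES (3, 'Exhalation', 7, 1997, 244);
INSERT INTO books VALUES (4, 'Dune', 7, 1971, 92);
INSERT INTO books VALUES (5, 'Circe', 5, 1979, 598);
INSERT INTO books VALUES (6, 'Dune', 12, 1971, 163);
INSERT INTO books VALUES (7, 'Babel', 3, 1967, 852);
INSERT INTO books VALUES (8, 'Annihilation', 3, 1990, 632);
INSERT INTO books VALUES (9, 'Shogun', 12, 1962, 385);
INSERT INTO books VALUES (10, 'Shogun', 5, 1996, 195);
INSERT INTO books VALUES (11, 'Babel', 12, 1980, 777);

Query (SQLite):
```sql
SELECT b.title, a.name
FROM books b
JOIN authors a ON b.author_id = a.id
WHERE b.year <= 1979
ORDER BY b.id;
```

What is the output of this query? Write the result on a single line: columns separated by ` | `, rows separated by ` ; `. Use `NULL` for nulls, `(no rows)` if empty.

Each books row matches the authors row where author_id = authors.id.
Then keep rows with b.year <= 1979.

Dune | Farid ; Circe | Vik ; Dune | Wren ; Babel | Ivy ; Shogun | Wren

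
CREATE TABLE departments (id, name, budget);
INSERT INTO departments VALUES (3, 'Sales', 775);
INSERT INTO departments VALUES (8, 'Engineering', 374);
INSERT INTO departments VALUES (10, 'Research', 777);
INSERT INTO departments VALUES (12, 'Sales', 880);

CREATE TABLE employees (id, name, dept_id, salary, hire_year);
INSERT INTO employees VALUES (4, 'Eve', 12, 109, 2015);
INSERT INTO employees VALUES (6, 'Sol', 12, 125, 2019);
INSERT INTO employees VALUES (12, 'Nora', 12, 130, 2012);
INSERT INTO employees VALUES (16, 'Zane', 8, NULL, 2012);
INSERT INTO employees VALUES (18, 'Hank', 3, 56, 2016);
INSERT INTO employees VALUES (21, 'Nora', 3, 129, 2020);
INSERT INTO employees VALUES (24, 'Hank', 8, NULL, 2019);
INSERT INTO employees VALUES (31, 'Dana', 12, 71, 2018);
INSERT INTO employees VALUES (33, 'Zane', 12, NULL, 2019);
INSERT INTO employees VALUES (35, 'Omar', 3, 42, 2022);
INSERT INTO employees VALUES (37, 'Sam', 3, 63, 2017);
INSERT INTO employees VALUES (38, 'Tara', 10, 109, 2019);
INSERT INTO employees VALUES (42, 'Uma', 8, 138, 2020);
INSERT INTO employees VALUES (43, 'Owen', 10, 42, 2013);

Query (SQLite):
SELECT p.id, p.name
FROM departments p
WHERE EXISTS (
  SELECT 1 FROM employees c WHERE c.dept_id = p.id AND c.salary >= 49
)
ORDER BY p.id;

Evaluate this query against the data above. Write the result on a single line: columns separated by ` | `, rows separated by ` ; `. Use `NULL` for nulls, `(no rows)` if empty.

3 | Sales ; 8 | Engineering ; 10 | Research ; 12 | Sales

For each departments row, check whether any employees with matching dept_id has salary >= 49.
Keep rows where that is true.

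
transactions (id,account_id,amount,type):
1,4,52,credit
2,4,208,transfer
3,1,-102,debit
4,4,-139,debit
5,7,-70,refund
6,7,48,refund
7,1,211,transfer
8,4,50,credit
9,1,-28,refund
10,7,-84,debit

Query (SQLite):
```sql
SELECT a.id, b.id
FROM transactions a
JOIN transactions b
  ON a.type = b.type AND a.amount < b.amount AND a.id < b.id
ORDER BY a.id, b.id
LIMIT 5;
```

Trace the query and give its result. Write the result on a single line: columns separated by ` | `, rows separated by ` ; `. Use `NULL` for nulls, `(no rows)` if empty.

2 | 7 ; 3 | 10 ; 4 | 10 ; 5 | 6 ; 5 | 9

Pairs (a,b) with same type, a.amount < b.amount, a.id < b.id.
type groups: credit:{1,8} debit:{3,4,10} refund:{5,6,9} transfer:{2,7}
Ordered by (a.id, b.id); first 5.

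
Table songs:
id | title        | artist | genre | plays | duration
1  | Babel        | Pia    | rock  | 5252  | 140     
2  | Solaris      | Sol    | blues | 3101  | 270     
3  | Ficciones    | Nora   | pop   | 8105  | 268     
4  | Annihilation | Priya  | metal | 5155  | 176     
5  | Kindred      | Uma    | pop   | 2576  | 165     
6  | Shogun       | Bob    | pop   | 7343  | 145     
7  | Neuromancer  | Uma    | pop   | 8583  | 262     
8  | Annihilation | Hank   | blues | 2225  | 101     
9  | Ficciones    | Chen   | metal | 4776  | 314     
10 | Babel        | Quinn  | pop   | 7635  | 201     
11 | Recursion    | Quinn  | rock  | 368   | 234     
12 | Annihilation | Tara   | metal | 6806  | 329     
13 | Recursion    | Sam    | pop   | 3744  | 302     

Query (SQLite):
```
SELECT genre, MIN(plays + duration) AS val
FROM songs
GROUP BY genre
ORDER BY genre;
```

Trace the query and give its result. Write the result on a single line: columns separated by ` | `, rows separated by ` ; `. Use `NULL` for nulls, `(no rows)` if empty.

For each row compute plays + duration.
Group by genre; take MIN of the expression per group.
  blues: ids {2, 8} → MIN(plays + duration)=2326
  metal: ids {4, 9, 12} → MIN(plays + duration)=5090
  pop: ids {3, 5, 6, 7, 10, 13} → MIN(plays + duration)=2741
  rock: ids {1, 11} → MIN(plays + duration)=602

blues | 2326 ; metal | 5090 ; pop | 2741 ; rock | 602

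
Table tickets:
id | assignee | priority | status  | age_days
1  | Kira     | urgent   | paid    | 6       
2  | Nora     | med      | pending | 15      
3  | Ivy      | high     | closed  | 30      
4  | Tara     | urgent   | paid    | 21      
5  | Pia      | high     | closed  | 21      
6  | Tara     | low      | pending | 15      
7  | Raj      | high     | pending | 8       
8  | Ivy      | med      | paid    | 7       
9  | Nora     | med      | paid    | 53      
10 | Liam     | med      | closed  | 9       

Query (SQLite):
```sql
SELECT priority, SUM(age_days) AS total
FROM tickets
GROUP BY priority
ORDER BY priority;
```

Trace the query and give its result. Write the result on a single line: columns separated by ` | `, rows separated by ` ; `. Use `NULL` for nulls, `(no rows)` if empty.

high | 59 ; low | 15 ; med | 84 ; urgent | 27

Partition tickets by priority; compute SUM(age_days) within each group.
  high: ids {3, 5, 7} → SUM(age_days)=59
  low: ids {6} → SUM(age_days)=15
  med: ids {2, 8, 9, 10} → SUM(age_days)=84
  urgent: ids {1, 4} → SUM(age_days)=27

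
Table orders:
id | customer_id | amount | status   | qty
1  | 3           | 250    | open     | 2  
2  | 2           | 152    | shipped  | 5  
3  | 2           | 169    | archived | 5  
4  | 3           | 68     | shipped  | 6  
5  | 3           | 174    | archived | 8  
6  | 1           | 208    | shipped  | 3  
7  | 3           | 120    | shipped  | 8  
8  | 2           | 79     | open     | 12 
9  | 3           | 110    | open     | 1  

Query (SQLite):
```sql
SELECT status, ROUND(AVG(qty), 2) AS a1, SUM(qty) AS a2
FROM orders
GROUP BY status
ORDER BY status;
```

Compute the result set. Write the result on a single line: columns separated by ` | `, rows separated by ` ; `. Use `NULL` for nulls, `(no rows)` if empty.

archived | 6.5 | 13 ; open | 5 | 15 ; shipped | 5.5 | 22

Group orders by status.
Per group compute: ROUND(AVG(qty), 2), SUM(qty).
  archived: ids {3, 5} → ROUND(AVG(qty), 2)=6.5, SUM(qty)=13
  open: ids {1, 8, 9} → ROUND(AVG(qty), 2)=5, SUM(qty)=15
  shipped: ids {2, 4, 6, 7} → ROUND(AVG(qty), 2)=5.5, SUM(qty)=22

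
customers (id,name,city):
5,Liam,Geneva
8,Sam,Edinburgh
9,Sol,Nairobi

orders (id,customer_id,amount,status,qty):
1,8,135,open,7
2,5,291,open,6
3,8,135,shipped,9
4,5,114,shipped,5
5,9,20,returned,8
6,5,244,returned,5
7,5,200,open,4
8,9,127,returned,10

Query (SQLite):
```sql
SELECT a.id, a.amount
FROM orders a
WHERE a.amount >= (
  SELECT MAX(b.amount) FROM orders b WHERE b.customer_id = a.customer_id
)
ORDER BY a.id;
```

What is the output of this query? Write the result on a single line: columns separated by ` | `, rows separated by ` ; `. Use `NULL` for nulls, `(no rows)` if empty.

1 | 135 ; 2 | 291 ; 3 | 135 ; 8 | 127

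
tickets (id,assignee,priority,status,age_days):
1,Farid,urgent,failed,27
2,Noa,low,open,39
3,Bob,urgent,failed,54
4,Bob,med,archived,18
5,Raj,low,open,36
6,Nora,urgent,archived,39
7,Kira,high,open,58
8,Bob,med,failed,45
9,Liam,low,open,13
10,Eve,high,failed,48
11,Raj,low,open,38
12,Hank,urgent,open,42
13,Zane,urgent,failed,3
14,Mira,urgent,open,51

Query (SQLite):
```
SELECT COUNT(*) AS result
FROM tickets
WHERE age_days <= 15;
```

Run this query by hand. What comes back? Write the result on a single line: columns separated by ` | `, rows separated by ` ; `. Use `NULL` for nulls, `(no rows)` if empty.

2

Rows where age_days <= 15 → age_days values: [13, 3].
COUNT(*) counts rows → 2.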